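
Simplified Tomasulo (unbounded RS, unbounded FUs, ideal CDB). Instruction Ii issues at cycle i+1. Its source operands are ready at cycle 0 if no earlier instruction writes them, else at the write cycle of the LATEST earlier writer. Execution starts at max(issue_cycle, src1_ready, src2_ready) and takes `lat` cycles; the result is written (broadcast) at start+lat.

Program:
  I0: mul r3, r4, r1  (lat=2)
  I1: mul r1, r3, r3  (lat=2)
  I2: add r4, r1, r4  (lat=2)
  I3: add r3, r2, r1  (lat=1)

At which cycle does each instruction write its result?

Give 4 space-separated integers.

I0 mul r3: issue@1 deps=(None,None) exec_start@1 write@3
I1 mul r1: issue@2 deps=(0,0) exec_start@3 write@5
I2 add r4: issue@3 deps=(1,None) exec_start@5 write@7
I3 add r3: issue@4 deps=(None,1) exec_start@5 write@6

Answer: 3 5 7 6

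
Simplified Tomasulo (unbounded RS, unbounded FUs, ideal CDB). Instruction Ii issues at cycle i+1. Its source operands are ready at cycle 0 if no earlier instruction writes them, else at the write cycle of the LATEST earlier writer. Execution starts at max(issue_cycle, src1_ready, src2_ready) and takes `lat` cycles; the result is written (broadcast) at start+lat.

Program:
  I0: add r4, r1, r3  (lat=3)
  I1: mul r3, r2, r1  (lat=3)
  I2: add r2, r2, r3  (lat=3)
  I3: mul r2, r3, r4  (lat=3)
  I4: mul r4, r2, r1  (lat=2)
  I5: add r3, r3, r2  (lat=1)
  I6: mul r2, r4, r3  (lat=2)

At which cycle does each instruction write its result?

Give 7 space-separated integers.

Answer: 4 5 8 8 10 9 12

Derivation:
I0 add r4: issue@1 deps=(None,None) exec_start@1 write@4
I1 mul r3: issue@2 deps=(None,None) exec_start@2 write@5
I2 add r2: issue@3 deps=(None,1) exec_start@5 write@8
I3 mul r2: issue@4 deps=(1,0) exec_start@5 write@8
I4 mul r4: issue@5 deps=(3,None) exec_start@8 write@10
I5 add r3: issue@6 deps=(1,3) exec_start@8 write@9
I6 mul r2: issue@7 deps=(4,5) exec_start@10 write@12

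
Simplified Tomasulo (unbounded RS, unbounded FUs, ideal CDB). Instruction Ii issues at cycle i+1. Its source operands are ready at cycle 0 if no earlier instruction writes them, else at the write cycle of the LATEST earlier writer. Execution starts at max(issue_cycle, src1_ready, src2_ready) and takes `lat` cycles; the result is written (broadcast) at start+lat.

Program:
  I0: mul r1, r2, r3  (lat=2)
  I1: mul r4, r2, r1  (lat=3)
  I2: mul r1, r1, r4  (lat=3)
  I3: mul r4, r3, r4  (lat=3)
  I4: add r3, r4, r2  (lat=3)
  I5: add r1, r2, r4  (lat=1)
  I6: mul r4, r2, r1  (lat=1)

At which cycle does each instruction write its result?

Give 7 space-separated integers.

Answer: 3 6 9 9 12 10 11

Derivation:
I0 mul r1: issue@1 deps=(None,None) exec_start@1 write@3
I1 mul r4: issue@2 deps=(None,0) exec_start@3 write@6
I2 mul r1: issue@3 deps=(0,1) exec_start@6 write@9
I3 mul r4: issue@4 deps=(None,1) exec_start@6 write@9
I4 add r3: issue@5 deps=(3,None) exec_start@9 write@12
I5 add r1: issue@6 deps=(None,3) exec_start@9 write@10
I6 mul r4: issue@7 deps=(None,5) exec_start@10 write@11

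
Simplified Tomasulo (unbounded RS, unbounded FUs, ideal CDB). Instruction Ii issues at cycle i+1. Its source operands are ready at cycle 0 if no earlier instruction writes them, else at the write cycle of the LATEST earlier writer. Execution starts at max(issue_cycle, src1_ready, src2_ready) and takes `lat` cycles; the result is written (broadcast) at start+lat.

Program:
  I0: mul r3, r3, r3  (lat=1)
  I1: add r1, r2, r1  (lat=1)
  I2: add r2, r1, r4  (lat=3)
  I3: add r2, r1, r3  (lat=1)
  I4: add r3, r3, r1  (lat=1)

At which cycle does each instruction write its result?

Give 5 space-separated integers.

Answer: 2 3 6 5 6

Derivation:
I0 mul r3: issue@1 deps=(None,None) exec_start@1 write@2
I1 add r1: issue@2 deps=(None,None) exec_start@2 write@3
I2 add r2: issue@3 deps=(1,None) exec_start@3 write@6
I3 add r2: issue@4 deps=(1,0) exec_start@4 write@5
I4 add r3: issue@5 deps=(0,1) exec_start@5 write@6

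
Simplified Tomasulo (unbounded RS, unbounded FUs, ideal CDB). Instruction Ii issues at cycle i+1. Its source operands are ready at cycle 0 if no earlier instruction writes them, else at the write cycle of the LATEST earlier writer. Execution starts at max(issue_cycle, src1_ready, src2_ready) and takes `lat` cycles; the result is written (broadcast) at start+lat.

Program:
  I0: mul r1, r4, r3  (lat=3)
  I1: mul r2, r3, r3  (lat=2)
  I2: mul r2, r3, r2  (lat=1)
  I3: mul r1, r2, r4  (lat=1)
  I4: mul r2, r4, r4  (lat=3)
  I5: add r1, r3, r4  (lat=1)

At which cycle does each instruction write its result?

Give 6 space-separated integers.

I0 mul r1: issue@1 deps=(None,None) exec_start@1 write@4
I1 mul r2: issue@2 deps=(None,None) exec_start@2 write@4
I2 mul r2: issue@3 deps=(None,1) exec_start@4 write@5
I3 mul r1: issue@4 deps=(2,None) exec_start@5 write@6
I4 mul r2: issue@5 deps=(None,None) exec_start@5 write@8
I5 add r1: issue@6 deps=(None,None) exec_start@6 write@7

Answer: 4 4 5 6 8 7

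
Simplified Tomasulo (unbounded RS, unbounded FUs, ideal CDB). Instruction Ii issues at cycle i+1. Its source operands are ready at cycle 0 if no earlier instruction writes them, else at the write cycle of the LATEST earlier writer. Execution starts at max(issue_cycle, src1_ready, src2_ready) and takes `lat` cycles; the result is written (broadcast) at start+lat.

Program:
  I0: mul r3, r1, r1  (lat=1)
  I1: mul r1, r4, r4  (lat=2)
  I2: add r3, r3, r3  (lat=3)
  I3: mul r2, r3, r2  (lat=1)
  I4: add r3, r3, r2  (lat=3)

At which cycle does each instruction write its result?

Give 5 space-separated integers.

Answer: 2 4 6 7 10

Derivation:
I0 mul r3: issue@1 deps=(None,None) exec_start@1 write@2
I1 mul r1: issue@2 deps=(None,None) exec_start@2 write@4
I2 add r3: issue@3 deps=(0,0) exec_start@3 write@6
I3 mul r2: issue@4 deps=(2,None) exec_start@6 write@7
I4 add r3: issue@5 deps=(2,3) exec_start@7 write@10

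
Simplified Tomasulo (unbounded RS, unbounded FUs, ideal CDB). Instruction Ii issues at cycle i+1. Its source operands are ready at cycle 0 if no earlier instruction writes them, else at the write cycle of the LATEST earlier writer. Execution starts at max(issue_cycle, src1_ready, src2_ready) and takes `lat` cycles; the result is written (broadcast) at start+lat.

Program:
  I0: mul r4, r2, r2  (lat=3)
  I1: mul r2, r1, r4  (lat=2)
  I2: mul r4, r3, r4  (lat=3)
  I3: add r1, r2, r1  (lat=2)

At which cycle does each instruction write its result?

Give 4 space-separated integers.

I0 mul r4: issue@1 deps=(None,None) exec_start@1 write@4
I1 mul r2: issue@2 deps=(None,0) exec_start@4 write@6
I2 mul r4: issue@3 deps=(None,0) exec_start@4 write@7
I3 add r1: issue@4 deps=(1,None) exec_start@6 write@8

Answer: 4 6 7 8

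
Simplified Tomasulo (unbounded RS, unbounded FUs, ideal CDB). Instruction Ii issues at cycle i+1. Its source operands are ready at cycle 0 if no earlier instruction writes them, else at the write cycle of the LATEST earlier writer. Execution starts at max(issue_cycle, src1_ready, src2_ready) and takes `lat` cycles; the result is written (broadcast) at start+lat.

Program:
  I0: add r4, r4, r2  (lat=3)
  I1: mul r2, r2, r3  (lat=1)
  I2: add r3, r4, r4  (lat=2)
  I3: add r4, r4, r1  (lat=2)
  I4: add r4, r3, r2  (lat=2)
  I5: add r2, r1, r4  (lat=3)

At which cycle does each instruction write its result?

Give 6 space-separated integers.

I0 add r4: issue@1 deps=(None,None) exec_start@1 write@4
I1 mul r2: issue@2 deps=(None,None) exec_start@2 write@3
I2 add r3: issue@3 deps=(0,0) exec_start@4 write@6
I3 add r4: issue@4 deps=(0,None) exec_start@4 write@6
I4 add r4: issue@5 deps=(2,1) exec_start@6 write@8
I5 add r2: issue@6 deps=(None,4) exec_start@8 write@11

Answer: 4 3 6 6 8 11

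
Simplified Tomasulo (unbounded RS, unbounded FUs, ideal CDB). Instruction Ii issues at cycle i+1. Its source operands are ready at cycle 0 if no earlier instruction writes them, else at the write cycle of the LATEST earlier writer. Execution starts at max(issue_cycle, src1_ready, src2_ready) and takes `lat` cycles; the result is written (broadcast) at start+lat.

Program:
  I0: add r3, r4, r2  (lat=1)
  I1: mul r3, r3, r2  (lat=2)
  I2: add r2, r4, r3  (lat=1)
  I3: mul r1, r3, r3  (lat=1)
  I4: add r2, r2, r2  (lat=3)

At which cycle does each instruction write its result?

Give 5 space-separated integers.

Answer: 2 4 5 5 8

Derivation:
I0 add r3: issue@1 deps=(None,None) exec_start@1 write@2
I1 mul r3: issue@2 deps=(0,None) exec_start@2 write@4
I2 add r2: issue@3 deps=(None,1) exec_start@4 write@5
I3 mul r1: issue@4 deps=(1,1) exec_start@4 write@5
I4 add r2: issue@5 deps=(2,2) exec_start@5 write@8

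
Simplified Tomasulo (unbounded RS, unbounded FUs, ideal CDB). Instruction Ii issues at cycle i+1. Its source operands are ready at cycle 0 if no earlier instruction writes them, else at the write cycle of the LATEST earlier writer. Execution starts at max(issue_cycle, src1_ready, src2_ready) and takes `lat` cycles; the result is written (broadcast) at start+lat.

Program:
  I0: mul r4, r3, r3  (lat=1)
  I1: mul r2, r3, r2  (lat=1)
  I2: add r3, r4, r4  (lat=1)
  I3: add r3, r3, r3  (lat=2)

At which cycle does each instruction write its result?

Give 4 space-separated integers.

Answer: 2 3 4 6

Derivation:
I0 mul r4: issue@1 deps=(None,None) exec_start@1 write@2
I1 mul r2: issue@2 deps=(None,None) exec_start@2 write@3
I2 add r3: issue@3 deps=(0,0) exec_start@3 write@4
I3 add r3: issue@4 deps=(2,2) exec_start@4 write@6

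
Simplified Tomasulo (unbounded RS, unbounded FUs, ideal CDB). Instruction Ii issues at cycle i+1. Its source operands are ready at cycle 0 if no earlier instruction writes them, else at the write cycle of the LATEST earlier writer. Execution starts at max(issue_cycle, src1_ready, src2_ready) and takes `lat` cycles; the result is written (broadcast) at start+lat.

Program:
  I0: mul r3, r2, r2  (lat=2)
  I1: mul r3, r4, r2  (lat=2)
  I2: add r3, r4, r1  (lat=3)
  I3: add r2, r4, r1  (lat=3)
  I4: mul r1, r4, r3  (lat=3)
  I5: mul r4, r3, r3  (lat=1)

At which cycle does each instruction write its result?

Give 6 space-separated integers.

I0 mul r3: issue@1 deps=(None,None) exec_start@1 write@3
I1 mul r3: issue@2 deps=(None,None) exec_start@2 write@4
I2 add r3: issue@3 deps=(None,None) exec_start@3 write@6
I3 add r2: issue@4 deps=(None,None) exec_start@4 write@7
I4 mul r1: issue@5 deps=(None,2) exec_start@6 write@9
I5 mul r4: issue@6 deps=(2,2) exec_start@6 write@7

Answer: 3 4 6 7 9 7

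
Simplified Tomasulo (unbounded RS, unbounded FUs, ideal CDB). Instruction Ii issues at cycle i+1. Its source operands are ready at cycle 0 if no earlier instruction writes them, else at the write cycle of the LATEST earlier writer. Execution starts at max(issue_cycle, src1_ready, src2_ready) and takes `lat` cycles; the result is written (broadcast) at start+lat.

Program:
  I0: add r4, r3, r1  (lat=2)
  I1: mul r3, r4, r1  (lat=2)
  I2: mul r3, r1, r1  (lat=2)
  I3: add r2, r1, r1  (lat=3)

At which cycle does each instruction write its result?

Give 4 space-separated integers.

Answer: 3 5 5 7

Derivation:
I0 add r4: issue@1 deps=(None,None) exec_start@1 write@3
I1 mul r3: issue@2 deps=(0,None) exec_start@3 write@5
I2 mul r3: issue@3 deps=(None,None) exec_start@3 write@5
I3 add r2: issue@4 deps=(None,None) exec_start@4 write@7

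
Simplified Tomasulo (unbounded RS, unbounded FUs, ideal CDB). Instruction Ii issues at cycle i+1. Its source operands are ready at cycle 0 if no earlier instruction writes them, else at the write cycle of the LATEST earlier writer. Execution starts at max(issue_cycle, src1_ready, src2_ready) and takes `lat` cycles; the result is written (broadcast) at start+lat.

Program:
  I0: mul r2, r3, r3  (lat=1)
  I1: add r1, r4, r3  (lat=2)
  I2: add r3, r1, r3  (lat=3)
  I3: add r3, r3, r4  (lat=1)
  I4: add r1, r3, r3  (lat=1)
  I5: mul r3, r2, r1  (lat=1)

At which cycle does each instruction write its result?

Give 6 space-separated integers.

Answer: 2 4 7 8 9 10

Derivation:
I0 mul r2: issue@1 deps=(None,None) exec_start@1 write@2
I1 add r1: issue@2 deps=(None,None) exec_start@2 write@4
I2 add r3: issue@3 deps=(1,None) exec_start@4 write@7
I3 add r3: issue@4 deps=(2,None) exec_start@7 write@8
I4 add r1: issue@5 deps=(3,3) exec_start@8 write@9
I5 mul r3: issue@6 deps=(0,4) exec_start@9 write@10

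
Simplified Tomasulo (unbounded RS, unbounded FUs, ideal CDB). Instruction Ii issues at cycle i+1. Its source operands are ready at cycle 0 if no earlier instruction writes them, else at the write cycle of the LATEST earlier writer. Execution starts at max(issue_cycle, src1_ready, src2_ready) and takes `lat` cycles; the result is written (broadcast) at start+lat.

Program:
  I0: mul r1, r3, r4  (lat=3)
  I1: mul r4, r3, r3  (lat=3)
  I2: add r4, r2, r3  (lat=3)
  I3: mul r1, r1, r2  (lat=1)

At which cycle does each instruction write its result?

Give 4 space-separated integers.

I0 mul r1: issue@1 deps=(None,None) exec_start@1 write@4
I1 mul r4: issue@2 deps=(None,None) exec_start@2 write@5
I2 add r4: issue@3 deps=(None,None) exec_start@3 write@6
I3 mul r1: issue@4 deps=(0,None) exec_start@4 write@5

Answer: 4 5 6 5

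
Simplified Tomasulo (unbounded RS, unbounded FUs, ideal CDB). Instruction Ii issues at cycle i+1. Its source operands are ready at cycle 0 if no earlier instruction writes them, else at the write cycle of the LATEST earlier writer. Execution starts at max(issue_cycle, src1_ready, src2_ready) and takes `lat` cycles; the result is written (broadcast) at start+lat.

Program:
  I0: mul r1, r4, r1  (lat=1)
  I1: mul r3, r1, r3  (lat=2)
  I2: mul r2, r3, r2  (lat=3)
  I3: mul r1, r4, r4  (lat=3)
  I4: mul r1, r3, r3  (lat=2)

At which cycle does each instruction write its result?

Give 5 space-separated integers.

Answer: 2 4 7 7 7

Derivation:
I0 mul r1: issue@1 deps=(None,None) exec_start@1 write@2
I1 mul r3: issue@2 deps=(0,None) exec_start@2 write@4
I2 mul r2: issue@3 deps=(1,None) exec_start@4 write@7
I3 mul r1: issue@4 deps=(None,None) exec_start@4 write@7
I4 mul r1: issue@5 deps=(1,1) exec_start@5 write@7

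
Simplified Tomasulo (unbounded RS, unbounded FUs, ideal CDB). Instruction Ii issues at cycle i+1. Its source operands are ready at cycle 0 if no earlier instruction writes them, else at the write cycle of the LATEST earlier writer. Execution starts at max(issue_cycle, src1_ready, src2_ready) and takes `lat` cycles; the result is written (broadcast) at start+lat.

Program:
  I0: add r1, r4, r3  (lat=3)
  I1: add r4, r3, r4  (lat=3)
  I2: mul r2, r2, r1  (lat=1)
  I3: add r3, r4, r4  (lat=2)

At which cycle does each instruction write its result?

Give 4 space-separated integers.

I0 add r1: issue@1 deps=(None,None) exec_start@1 write@4
I1 add r4: issue@2 deps=(None,None) exec_start@2 write@5
I2 mul r2: issue@3 deps=(None,0) exec_start@4 write@5
I3 add r3: issue@4 deps=(1,1) exec_start@5 write@7

Answer: 4 5 5 7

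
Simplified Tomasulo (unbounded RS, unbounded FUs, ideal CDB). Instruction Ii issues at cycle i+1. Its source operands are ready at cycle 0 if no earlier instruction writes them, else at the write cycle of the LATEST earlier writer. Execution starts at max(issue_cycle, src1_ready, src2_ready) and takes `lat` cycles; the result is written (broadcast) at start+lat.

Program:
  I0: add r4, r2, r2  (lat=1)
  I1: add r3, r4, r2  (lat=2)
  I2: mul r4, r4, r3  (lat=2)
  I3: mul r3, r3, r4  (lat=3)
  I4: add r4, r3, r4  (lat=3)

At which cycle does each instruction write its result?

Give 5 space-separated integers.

I0 add r4: issue@1 deps=(None,None) exec_start@1 write@2
I1 add r3: issue@2 deps=(0,None) exec_start@2 write@4
I2 mul r4: issue@3 deps=(0,1) exec_start@4 write@6
I3 mul r3: issue@4 deps=(1,2) exec_start@6 write@9
I4 add r4: issue@5 deps=(3,2) exec_start@9 write@12

Answer: 2 4 6 9 12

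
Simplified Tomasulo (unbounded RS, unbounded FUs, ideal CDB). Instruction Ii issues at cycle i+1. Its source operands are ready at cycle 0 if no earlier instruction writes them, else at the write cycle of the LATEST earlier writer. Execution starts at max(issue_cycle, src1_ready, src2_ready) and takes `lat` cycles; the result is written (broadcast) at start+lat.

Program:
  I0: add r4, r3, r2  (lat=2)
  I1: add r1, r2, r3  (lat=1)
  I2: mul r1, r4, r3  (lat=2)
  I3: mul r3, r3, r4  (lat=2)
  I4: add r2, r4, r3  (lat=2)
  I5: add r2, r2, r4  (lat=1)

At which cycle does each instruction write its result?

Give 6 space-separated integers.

Answer: 3 3 5 6 8 9

Derivation:
I0 add r4: issue@1 deps=(None,None) exec_start@1 write@3
I1 add r1: issue@2 deps=(None,None) exec_start@2 write@3
I2 mul r1: issue@3 deps=(0,None) exec_start@3 write@5
I3 mul r3: issue@4 deps=(None,0) exec_start@4 write@6
I4 add r2: issue@5 deps=(0,3) exec_start@6 write@8
I5 add r2: issue@6 deps=(4,0) exec_start@8 write@9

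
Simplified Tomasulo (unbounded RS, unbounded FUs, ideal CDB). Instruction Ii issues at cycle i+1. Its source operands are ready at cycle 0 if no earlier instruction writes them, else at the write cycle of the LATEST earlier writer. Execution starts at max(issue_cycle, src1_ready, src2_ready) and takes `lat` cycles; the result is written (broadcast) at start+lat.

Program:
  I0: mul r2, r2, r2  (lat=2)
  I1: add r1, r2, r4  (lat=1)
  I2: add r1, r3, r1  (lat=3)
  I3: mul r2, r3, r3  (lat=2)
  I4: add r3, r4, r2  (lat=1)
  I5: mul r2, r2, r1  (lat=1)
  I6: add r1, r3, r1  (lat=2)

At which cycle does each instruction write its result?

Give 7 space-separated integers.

I0 mul r2: issue@1 deps=(None,None) exec_start@1 write@3
I1 add r1: issue@2 deps=(0,None) exec_start@3 write@4
I2 add r1: issue@3 deps=(None,1) exec_start@4 write@7
I3 mul r2: issue@4 deps=(None,None) exec_start@4 write@6
I4 add r3: issue@5 deps=(None,3) exec_start@6 write@7
I5 mul r2: issue@6 deps=(3,2) exec_start@7 write@8
I6 add r1: issue@7 deps=(4,2) exec_start@7 write@9

Answer: 3 4 7 6 7 8 9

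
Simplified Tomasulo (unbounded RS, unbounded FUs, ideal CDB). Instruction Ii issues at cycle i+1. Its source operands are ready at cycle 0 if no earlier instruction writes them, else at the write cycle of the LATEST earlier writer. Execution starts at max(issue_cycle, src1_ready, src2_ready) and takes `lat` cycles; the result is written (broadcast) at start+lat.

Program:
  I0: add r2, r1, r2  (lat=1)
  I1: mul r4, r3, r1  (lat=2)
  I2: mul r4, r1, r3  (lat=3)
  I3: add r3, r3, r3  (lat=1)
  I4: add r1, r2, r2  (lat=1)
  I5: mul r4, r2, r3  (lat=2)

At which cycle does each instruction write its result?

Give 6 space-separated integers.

I0 add r2: issue@1 deps=(None,None) exec_start@1 write@2
I1 mul r4: issue@2 deps=(None,None) exec_start@2 write@4
I2 mul r4: issue@3 deps=(None,None) exec_start@3 write@6
I3 add r3: issue@4 deps=(None,None) exec_start@4 write@5
I4 add r1: issue@5 deps=(0,0) exec_start@5 write@6
I5 mul r4: issue@6 deps=(0,3) exec_start@6 write@8

Answer: 2 4 6 5 6 8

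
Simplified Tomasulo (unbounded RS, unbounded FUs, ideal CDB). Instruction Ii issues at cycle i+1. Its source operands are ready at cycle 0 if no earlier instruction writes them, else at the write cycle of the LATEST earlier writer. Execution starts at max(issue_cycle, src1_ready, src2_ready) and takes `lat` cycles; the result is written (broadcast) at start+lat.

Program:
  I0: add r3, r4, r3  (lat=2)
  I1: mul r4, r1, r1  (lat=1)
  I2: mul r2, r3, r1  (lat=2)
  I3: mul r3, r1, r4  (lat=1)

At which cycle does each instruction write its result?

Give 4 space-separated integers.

I0 add r3: issue@1 deps=(None,None) exec_start@1 write@3
I1 mul r4: issue@2 deps=(None,None) exec_start@2 write@3
I2 mul r2: issue@3 deps=(0,None) exec_start@3 write@5
I3 mul r3: issue@4 deps=(None,1) exec_start@4 write@5

Answer: 3 3 5 5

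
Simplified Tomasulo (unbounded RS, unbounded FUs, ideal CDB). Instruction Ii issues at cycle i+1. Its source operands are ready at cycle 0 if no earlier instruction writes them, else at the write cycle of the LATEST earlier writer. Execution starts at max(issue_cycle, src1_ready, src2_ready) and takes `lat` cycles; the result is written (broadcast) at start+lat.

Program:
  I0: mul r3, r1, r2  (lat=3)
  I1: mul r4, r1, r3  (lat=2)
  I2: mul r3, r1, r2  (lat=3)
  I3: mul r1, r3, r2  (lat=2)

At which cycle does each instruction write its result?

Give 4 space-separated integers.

I0 mul r3: issue@1 deps=(None,None) exec_start@1 write@4
I1 mul r4: issue@2 deps=(None,0) exec_start@4 write@6
I2 mul r3: issue@3 deps=(None,None) exec_start@3 write@6
I3 mul r1: issue@4 deps=(2,None) exec_start@6 write@8

Answer: 4 6 6 8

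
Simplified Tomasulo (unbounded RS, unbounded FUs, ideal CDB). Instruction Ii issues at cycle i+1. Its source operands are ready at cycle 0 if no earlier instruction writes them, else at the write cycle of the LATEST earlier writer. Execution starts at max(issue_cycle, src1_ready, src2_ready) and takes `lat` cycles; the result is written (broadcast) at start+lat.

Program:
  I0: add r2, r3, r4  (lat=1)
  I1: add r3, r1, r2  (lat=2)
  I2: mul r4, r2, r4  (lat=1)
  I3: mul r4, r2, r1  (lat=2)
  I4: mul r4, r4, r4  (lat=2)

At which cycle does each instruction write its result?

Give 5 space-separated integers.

I0 add r2: issue@1 deps=(None,None) exec_start@1 write@2
I1 add r3: issue@2 deps=(None,0) exec_start@2 write@4
I2 mul r4: issue@3 deps=(0,None) exec_start@3 write@4
I3 mul r4: issue@4 deps=(0,None) exec_start@4 write@6
I4 mul r4: issue@5 deps=(3,3) exec_start@6 write@8

Answer: 2 4 4 6 8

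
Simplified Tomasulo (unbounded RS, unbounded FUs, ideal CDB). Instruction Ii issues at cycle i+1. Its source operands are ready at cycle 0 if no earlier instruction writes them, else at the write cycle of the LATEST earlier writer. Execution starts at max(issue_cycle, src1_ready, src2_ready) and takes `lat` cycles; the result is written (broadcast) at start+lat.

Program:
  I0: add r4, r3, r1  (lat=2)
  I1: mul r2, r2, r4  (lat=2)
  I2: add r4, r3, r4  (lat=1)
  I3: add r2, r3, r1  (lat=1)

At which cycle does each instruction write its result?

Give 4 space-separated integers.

I0 add r4: issue@1 deps=(None,None) exec_start@1 write@3
I1 mul r2: issue@2 deps=(None,0) exec_start@3 write@5
I2 add r4: issue@3 deps=(None,0) exec_start@3 write@4
I3 add r2: issue@4 deps=(None,None) exec_start@4 write@5

Answer: 3 5 4 5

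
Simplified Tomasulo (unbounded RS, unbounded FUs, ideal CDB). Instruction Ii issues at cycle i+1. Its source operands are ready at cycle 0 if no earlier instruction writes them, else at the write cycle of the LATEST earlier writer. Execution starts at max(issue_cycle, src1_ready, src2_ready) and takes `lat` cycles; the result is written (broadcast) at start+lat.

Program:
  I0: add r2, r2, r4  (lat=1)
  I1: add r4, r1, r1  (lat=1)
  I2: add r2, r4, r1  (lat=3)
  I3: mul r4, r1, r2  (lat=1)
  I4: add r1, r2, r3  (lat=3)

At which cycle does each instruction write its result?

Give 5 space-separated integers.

Answer: 2 3 6 7 9

Derivation:
I0 add r2: issue@1 deps=(None,None) exec_start@1 write@2
I1 add r4: issue@2 deps=(None,None) exec_start@2 write@3
I2 add r2: issue@3 deps=(1,None) exec_start@3 write@6
I3 mul r4: issue@4 deps=(None,2) exec_start@6 write@7
I4 add r1: issue@5 deps=(2,None) exec_start@6 write@9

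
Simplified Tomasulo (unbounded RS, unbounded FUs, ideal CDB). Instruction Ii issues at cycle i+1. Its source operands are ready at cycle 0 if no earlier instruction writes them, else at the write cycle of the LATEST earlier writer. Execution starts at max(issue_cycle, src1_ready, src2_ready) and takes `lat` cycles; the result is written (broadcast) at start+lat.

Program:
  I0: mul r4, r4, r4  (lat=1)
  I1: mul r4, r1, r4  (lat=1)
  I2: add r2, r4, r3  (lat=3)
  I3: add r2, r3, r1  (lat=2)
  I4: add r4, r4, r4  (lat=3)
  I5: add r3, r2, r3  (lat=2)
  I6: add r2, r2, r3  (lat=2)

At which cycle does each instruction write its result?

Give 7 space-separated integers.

Answer: 2 3 6 6 8 8 10

Derivation:
I0 mul r4: issue@1 deps=(None,None) exec_start@1 write@2
I1 mul r4: issue@2 deps=(None,0) exec_start@2 write@3
I2 add r2: issue@3 deps=(1,None) exec_start@3 write@6
I3 add r2: issue@4 deps=(None,None) exec_start@4 write@6
I4 add r4: issue@5 deps=(1,1) exec_start@5 write@8
I5 add r3: issue@6 deps=(3,None) exec_start@6 write@8
I6 add r2: issue@7 deps=(3,5) exec_start@8 write@10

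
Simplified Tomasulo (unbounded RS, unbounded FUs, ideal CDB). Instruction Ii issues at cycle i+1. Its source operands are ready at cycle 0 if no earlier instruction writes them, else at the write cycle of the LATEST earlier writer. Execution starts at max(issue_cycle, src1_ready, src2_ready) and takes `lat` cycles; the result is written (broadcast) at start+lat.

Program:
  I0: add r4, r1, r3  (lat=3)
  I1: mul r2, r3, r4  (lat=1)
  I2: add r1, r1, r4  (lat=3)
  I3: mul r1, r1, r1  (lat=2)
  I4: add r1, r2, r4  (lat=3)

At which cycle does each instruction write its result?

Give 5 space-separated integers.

I0 add r4: issue@1 deps=(None,None) exec_start@1 write@4
I1 mul r2: issue@2 deps=(None,0) exec_start@4 write@5
I2 add r1: issue@3 deps=(None,0) exec_start@4 write@7
I3 mul r1: issue@4 deps=(2,2) exec_start@7 write@9
I4 add r1: issue@5 deps=(1,0) exec_start@5 write@8

Answer: 4 5 7 9 8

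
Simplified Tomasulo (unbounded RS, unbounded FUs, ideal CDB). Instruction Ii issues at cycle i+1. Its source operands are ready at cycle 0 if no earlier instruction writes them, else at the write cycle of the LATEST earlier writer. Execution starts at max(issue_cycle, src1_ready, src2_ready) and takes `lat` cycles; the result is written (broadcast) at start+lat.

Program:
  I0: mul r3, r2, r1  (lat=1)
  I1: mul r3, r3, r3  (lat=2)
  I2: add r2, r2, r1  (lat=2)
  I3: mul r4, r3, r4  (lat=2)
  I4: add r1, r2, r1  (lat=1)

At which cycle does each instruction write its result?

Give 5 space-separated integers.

I0 mul r3: issue@1 deps=(None,None) exec_start@1 write@2
I1 mul r3: issue@2 deps=(0,0) exec_start@2 write@4
I2 add r2: issue@3 deps=(None,None) exec_start@3 write@5
I3 mul r4: issue@4 deps=(1,None) exec_start@4 write@6
I4 add r1: issue@5 deps=(2,None) exec_start@5 write@6

Answer: 2 4 5 6 6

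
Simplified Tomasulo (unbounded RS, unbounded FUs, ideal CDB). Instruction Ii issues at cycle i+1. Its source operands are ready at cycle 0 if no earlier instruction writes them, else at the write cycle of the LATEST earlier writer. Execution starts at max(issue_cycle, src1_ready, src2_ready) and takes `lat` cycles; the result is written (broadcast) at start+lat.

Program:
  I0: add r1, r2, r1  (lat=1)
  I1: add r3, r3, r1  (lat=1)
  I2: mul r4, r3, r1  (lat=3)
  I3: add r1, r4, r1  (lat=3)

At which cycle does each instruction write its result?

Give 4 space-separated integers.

Answer: 2 3 6 9

Derivation:
I0 add r1: issue@1 deps=(None,None) exec_start@1 write@2
I1 add r3: issue@2 deps=(None,0) exec_start@2 write@3
I2 mul r4: issue@3 deps=(1,0) exec_start@3 write@6
I3 add r1: issue@4 deps=(2,0) exec_start@6 write@9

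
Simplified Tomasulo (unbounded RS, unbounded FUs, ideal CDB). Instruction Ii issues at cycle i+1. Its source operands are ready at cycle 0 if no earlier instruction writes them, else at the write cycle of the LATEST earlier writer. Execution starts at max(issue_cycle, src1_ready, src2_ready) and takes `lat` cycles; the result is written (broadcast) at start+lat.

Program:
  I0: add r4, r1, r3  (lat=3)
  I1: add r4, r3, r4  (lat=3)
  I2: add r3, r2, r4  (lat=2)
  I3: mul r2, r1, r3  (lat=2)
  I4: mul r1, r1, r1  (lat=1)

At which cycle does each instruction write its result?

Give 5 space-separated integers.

I0 add r4: issue@1 deps=(None,None) exec_start@1 write@4
I1 add r4: issue@2 deps=(None,0) exec_start@4 write@7
I2 add r3: issue@3 deps=(None,1) exec_start@7 write@9
I3 mul r2: issue@4 deps=(None,2) exec_start@9 write@11
I4 mul r1: issue@5 deps=(None,None) exec_start@5 write@6

Answer: 4 7 9 11 6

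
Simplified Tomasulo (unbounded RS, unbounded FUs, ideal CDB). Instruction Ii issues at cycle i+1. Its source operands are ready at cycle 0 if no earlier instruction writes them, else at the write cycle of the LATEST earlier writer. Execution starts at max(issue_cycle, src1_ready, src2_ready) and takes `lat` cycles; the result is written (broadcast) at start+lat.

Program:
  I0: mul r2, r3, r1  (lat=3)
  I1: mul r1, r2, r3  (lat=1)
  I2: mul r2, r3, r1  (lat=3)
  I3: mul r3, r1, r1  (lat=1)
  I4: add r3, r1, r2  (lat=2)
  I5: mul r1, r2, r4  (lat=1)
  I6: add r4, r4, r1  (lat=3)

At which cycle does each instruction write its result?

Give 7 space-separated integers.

I0 mul r2: issue@1 deps=(None,None) exec_start@1 write@4
I1 mul r1: issue@2 deps=(0,None) exec_start@4 write@5
I2 mul r2: issue@3 deps=(None,1) exec_start@5 write@8
I3 mul r3: issue@4 deps=(1,1) exec_start@5 write@6
I4 add r3: issue@5 deps=(1,2) exec_start@8 write@10
I5 mul r1: issue@6 deps=(2,None) exec_start@8 write@9
I6 add r4: issue@7 deps=(None,5) exec_start@9 write@12

Answer: 4 5 8 6 10 9 12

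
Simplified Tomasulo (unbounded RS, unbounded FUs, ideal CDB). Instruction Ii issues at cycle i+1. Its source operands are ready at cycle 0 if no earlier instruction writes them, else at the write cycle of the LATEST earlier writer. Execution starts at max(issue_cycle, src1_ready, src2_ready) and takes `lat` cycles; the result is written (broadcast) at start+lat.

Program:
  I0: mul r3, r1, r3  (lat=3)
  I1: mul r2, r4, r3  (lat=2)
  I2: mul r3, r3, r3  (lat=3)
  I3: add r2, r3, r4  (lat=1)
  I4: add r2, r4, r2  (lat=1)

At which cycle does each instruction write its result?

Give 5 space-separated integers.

I0 mul r3: issue@1 deps=(None,None) exec_start@1 write@4
I1 mul r2: issue@2 deps=(None,0) exec_start@4 write@6
I2 mul r3: issue@3 deps=(0,0) exec_start@4 write@7
I3 add r2: issue@4 deps=(2,None) exec_start@7 write@8
I4 add r2: issue@5 deps=(None,3) exec_start@8 write@9

Answer: 4 6 7 8 9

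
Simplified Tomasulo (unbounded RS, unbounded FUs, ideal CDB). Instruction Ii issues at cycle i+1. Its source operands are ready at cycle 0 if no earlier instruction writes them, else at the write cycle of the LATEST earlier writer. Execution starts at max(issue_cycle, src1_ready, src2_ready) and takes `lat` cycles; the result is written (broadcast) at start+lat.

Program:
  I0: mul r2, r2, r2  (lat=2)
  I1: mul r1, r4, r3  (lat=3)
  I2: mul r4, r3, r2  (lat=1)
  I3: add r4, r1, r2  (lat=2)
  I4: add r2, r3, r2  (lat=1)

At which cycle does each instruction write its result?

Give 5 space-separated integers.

Answer: 3 5 4 7 6

Derivation:
I0 mul r2: issue@1 deps=(None,None) exec_start@1 write@3
I1 mul r1: issue@2 deps=(None,None) exec_start@2 write@5
I2 mul r4: issue@3 deps=(None,0) exec_start@3 write@4
I3 add r4: issue@4 deps=(1,0) exec_start@5 write@7
I4 add r2: issue@5 deps=(None,0) exec_start@5 write@6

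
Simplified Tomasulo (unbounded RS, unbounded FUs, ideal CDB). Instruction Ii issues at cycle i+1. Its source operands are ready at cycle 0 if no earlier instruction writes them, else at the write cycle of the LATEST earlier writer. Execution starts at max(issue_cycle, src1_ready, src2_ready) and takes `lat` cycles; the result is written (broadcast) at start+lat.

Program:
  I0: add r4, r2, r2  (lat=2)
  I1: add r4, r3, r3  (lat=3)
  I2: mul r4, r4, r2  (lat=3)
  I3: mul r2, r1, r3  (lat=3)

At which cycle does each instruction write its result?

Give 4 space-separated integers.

Answer: 3 5 8 7

Derivation:
I0 add r4: issue@1 deps=(None,None) exec_start@1 write@3
I1 add r4: issue@2 deps=(None,None) exec_start@2 write@5
I2 mul r4: issue@3 deps=(1,None) exec_start@5 write@8
I3 mul r2: issue@4 deps=(None,None) exec_start@4 write@7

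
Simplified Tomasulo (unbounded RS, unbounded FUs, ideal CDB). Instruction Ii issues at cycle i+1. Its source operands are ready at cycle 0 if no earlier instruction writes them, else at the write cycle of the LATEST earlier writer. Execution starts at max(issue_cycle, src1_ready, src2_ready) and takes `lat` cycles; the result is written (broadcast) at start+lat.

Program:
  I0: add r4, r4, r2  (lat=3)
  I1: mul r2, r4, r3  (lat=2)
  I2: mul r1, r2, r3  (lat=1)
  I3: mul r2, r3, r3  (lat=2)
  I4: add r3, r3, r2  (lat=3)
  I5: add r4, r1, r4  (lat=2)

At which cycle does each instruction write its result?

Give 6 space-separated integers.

I0 add r4: issue@1 deps=(None,None) exec_start@1 write@4
I1 mul r2: issue@2 deps=(0,None) exec_start@4 write@6
I2 mul r1: issue@3 deps=(1,None) exec_start@6 write@7
I3 mul r2: issue@4 deps=(None,None) exec_start@4 write@6
I4 add r3: issue@5 deps=(None,3) exec_start@6 write@9
I5 add r4: issue@6 deps=(2,0) exec_start@7 write@9

Answer: 4 6 7 6 9 9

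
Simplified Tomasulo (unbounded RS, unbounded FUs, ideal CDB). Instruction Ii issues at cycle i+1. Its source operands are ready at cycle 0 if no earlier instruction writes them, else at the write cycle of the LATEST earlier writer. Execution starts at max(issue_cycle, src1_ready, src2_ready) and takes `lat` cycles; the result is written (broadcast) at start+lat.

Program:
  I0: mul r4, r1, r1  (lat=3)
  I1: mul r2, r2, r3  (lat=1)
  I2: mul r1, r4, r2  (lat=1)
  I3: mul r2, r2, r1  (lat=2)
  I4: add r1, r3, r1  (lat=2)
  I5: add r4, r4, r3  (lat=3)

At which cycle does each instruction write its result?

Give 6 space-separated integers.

Answer: 4 3 5 7 7 9

Derivation:
I0 mul r4: issue@1 deps=(None,None) exec_start@1 write@4
I1 mul r2: issue@2 deps=(None,None) exec_start@2 write@3
I2 mul r1: issue@3 deps=(0,1) exec_start@4 write@5
I3 mul r2: issue@4 deps=(1,2) exec_start@5 write@7
I4 add r1: issue@5 deps=(None,2) exec_start@5 write@7
I5 add r4: issue@6 deps=(0,None) exec_start@6 write@9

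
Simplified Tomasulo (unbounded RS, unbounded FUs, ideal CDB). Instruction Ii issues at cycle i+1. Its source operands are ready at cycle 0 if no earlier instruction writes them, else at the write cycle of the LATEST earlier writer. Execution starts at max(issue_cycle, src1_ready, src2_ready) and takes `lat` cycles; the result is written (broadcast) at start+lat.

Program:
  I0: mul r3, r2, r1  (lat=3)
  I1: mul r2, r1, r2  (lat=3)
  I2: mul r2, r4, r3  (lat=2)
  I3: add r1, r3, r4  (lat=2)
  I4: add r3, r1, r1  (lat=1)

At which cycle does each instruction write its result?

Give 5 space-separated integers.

I0 mul r3: issue@1 deps=(None,None) exec_start@1 write@4
I1 mul r2: issue@2 deps=(None,None) exec_start@2 write@5
I2 mul r2: issue@3 deps=(None,0) exec_start@4 write@6
I3 add r1: issue@4 deps=(0,None) exec_start@4 write@6
I4 add r3: issue@5 deps=(3,3) exec_start@6 write@7

Answer: 4 5 6 6 7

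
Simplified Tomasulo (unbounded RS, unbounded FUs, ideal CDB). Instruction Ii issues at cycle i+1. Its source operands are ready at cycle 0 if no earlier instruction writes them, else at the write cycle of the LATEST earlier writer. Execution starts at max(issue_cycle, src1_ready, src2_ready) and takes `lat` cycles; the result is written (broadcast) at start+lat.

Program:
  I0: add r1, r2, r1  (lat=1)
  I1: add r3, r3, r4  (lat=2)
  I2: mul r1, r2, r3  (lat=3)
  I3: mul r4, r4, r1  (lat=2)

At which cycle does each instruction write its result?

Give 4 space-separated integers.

I0 add r1: issue@1 deps=(None,None) exec_start@1 write@2
I1 add r3: issue@2 deps=(None,None) exec_start@2 write@4
I2 mul r1: issue@3 deps=(None,1) exec_start@4 write@7
I3 mul r4: issue@4 deps=(None,2) exec_start@7 write@9

Answer: 2 4 7 9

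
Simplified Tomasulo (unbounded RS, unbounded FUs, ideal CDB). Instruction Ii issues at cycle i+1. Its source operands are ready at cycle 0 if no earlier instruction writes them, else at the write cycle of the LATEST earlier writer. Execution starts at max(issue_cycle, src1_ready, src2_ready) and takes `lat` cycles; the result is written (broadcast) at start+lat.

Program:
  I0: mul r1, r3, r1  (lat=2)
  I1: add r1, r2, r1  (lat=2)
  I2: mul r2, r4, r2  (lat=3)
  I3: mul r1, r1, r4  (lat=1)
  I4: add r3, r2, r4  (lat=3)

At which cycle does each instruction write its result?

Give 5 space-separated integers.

Answer: 3 5 6 6 9

Derivation:
I0 mul r1: issue@1 deps=(None,None) exec_start@1 write@3
I1 add r1: issue@2 deps=(None,0) exec_start@3 write@5
I2 mul r2: issue@3 deps=(None,None) exec_start@3 write@6
I3 mul r1: issue@4 deps=(1,None) exec_start@5 write@6
I4 add r3: issue@5 deps=(2,None) exec_start@6 write@9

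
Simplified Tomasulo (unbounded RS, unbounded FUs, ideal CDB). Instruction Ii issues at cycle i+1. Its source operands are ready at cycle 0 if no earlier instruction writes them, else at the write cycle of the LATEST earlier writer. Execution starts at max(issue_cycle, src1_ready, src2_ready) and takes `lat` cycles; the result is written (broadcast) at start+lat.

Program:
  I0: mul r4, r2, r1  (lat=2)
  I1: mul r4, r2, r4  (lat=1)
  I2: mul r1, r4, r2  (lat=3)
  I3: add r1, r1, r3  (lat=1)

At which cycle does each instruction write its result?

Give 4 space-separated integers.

I0 mul r4: issue@1 deps=(None,None) exec_start@1 write@3
I1 mul r4: issue@2 deps=(None,0) exec_start@3 write@4
I2 mul r1: issue@3 deps=(1,None) exec_start@4 write@7
I3 add r1: issue@4 deps=(2,None) exec_start@7 write@8

Answer: 3 4 7 8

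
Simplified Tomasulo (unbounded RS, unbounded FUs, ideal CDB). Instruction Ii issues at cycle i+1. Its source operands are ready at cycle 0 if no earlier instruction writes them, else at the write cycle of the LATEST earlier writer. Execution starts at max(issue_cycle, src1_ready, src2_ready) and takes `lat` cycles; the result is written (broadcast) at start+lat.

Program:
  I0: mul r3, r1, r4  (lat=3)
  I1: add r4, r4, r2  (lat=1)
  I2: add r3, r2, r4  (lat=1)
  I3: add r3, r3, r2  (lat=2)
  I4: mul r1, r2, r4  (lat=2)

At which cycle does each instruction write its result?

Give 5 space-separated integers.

I0 mul r3: issue@1 deps=(None,None) exec_start@1 write@4
I1 add r4: issue@2 deps=(None,None) exec_start@2 write@3
I2 add r3: issue@3 deps=(None,1) exec_start@3 write@4
I3 add r3: issue@4 deps=(2,None) exec_start@4 write@6
I4 mul r1: issue@5 deps=(None,1) exec_start@5 write@7

Answer: 4 3 4 6 7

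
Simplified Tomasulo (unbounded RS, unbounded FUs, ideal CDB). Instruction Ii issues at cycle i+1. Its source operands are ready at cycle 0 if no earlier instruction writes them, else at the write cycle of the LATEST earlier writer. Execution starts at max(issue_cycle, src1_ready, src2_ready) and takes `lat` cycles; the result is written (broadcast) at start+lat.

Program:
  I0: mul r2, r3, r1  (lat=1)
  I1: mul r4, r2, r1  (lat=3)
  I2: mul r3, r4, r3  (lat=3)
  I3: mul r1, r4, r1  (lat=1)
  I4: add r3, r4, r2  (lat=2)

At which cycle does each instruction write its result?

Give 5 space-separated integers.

I0 mul r2: issue@1 deps=(None,None) exec_start@1 write@2
I1 mul r4: issue@2 deps=(0,None) exec_start@2 write@5
I2 mul r3: issue@3 deps=(1,None) exec_start@5 write@8
I3 mul r1: issue@4 deps=(1,None) exec_start@5 write@6
I4 add r3: issue@5 deps=(1,0) exec_start@5 write@7

Answer: 2 5 8 6 7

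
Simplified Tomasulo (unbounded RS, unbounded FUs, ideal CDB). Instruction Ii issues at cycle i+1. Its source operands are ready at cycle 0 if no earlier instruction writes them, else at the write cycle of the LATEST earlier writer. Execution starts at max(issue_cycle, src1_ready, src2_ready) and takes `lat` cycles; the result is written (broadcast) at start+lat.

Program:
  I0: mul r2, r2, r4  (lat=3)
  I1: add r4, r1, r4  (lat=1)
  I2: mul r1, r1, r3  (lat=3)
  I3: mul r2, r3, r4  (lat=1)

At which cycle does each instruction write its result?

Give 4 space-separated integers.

I0 mul r2: issue@1 deps=(None,None) exec_start@1 write@4
I1 add r4: issue@2 deps=(None,None) exec_start@2 write@3
I2 mul r1: issue@3 deps=(None,None) exec_start@3 write@6
I3 mul r2: issue@4 deps=(None,1) exec_start@4 write@5

Answer: 4 3 6 5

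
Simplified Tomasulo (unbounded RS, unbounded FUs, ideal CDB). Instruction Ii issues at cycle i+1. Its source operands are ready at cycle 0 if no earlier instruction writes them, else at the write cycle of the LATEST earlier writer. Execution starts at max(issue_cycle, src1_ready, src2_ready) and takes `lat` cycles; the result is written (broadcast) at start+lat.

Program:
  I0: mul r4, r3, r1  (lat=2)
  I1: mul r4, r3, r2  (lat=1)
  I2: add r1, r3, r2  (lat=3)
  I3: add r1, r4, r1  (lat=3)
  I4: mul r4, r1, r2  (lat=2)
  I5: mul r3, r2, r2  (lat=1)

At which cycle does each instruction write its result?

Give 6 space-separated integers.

I0 mul r4: issue@1 deps=(None,None) exec_start@1 write@3
I1 mul r4: issue@2 deps=(None,None) exec_start@2 write@3
I2 add r1: issue@3 deps=(None,None) exec_start@3 write@6
I3 add r1: issue@4 deps=(1,2) exec_start@6 write@9
I4 mul r4: issue@5 deps=(3,None) exec_start@9 write@11
I5 mul r3: issue@6 deps=(None,None) exec_start@6 write@7

Answer: 3 3 6 9 11 7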